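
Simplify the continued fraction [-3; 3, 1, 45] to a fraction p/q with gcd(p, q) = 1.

Work from the innermost term outward:
Start with 45.
1 + 1/(45/1) = 1 + 1/45 = 46/45
3 + 1/(46/45) = 3 + 45/46 = 183/46
-3 + 1/(183/46) = -3 + 46/183 = -503/183

-503/183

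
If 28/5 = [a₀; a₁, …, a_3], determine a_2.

28 ÷ 5 → quotient 5, remainder 3
5 ÷ 3 → quotient 1, remainder 2
3 ÷ 2 → quotient 1, remainder 1

1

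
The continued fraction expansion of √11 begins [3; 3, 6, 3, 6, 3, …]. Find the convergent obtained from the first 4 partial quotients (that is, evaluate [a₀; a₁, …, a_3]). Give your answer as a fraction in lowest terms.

199/60

Build up convergents one term at a time:
a_0 = 3: 3/1
a_1 = 3: 10/3
a_2 = 6: 63/19
a_3 = 3: 199/60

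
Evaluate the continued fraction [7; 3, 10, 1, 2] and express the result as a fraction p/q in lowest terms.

725/99

Start with 2.
1 + 1/(2/1) = 1 + 1/2 = 3/2
10 + 1/(3/2) = 10 + 2/3 = 32/3
3 + 1/(32/3) = 3 + 3/32 = 99/32
7 + 1/(99/32) = 7 + 32/99 = 725/99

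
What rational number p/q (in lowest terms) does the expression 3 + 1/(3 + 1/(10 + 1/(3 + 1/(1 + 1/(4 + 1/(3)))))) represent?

6443/1939

a_0 = 3: 3/1
a_1 = 3: 10/3
a_2 = 10: 103/31
a_3 = 3: 319/96
a_4 = 1: 422/127
a_5 = 4: 2007/604
a_6 = 3: 6443/1939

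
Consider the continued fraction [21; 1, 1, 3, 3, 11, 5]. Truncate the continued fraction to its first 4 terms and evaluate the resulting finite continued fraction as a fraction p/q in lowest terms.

Starting at the tail and folding back:
Start with 3.
1 + 1/(3/1) = 1 + 1/3 = 4/3
1 + 1/(4/3) = 1 + 3/4 = 7/4
21 + 1/(7/4) = 21 + 4/7 = 151/7

151/7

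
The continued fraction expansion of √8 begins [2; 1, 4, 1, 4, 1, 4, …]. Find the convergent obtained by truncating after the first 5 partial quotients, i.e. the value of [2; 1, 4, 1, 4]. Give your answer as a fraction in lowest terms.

Start with 4.
1 + 1/(4/1) = 1 + 1/4 = 5/4
4 + 1/(5/4) = 4 + 4/5 = 24/5
1 + 1/(24/5) = 1 + 5/24 = 29/24
2 + 1/(29/24) = 2 + 24/29 = 82/29

82/29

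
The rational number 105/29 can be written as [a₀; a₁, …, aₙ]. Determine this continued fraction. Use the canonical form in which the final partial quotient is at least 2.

Repeatedly divide and take the remainder:
105 ÷ 29 → quotient 3, remainder 18
29 ÷ 18 → quotient 1, remainder 11
18 ÷ 11 → quotient 1, remainder 7
11 ÷ 7 → quotient 1, remainder 4
7 ÷ 4 → quotient 1, remainder 3
4 ÷ 3 → quotient 1, remainder 1
3 ÷ 1 → quotient 3, remainder 0

[3; 1, 1, 1, 1, 1, 3]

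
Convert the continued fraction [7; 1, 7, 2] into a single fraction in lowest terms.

Start with 2.
7 + 1/(2/1) = 7 + 1/2 = 15/2
1 + 1/(15/2) = 1 + 2/15 = 17/15
7 + 1/(17/15) = 7 + 15/17 = 134/17

134/17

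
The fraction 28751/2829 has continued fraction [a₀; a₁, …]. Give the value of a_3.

Apply division with remainder until the remainder is 0:
⌊28751/2829⌋ = 10, remainder 461
⌊2829/461⌋ = 6, remainder 63
⌊461/63⌋ = 7, remainder 20
⌊63/20⌋ = 3, remainder 3

3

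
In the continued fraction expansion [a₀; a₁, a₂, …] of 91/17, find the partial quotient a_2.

1

Repeatedly divide and take the remainder:
91 ÷ 17 → quotient 5, remainder 6
17 ÷ 6 → quotient 2, remainder 5
6 ÷ 5 → quotient 1, remainder 1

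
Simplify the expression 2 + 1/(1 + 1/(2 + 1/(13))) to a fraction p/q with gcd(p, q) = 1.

107/40

Use the convergent recurrence hₖ = aₖ·hₖ₋₁ + hₖ₋₂ (and likewise for the denominators kₖ):
a_0 = 2: 2/1
a_1 = 1: 3/1
a_2 = 2: 8/3
a_3 = 13: 107/40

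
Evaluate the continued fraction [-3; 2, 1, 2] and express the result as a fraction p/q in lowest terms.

-21/8

Build up convergents one term at a time:
a_0 = -3: -3/1
a_1 = 2: -5/2
a_2 = 1: -8/3
a_3 = 2: -21/8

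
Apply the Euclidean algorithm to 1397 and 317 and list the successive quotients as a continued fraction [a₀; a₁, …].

[4; 2, 2, 5, 2, 1, 3]

⌊1397/317⌋ = 4, remainder 129
⌊317/129⌋ = 2, remainder 59
⌊129/59⌋ = 2, remainder 11
⌊59/11⌋ = 5, remainder 4
⌊11/4⌋ = 2, remainder 3
⌊4/3⌋ = 1, remainder 1
⌊3/1⌋ = 3, remainder 0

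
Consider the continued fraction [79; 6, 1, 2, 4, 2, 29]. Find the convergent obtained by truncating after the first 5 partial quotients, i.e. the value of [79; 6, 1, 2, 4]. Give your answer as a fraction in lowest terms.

6886/87

Build up convergents one term at a time:
a_0 = 79: 79/1
a_1 = 6: 475/6
a_2 = 1: 554/7
a_3 = 2: 1583/20
a_4 = 4: 6886/87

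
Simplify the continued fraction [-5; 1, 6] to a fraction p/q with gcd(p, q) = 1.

-29/7

Collapse the nested fraction from the inside out:
Start with 6.
1 + 1/(6/1) = 1 + 1/6 = 7/6
-5 + 1/(7/6) = -5 + 6/7 = -29/7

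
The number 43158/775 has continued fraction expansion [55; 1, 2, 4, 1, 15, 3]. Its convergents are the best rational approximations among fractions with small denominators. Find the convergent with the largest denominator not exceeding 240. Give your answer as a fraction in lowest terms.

891/16

a_0 = 55: 55/1  (≤ bound)
a_1 = 1: 56/1  (≤ bound)
a_2 = 2: 167/3  (≤ bound)
a_3 = 4: 724/13  (≤ bound)
a_4 = 1: 891/16  (≤ bound)
a_5 = 15: 14089/253  (> 240, stop)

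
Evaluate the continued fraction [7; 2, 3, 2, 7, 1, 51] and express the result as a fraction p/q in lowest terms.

Use the convergent recurrence hₖ = aₖ·hₖ₋₁ + hₖ₋₂ (and likewise for the denominators kₖ):
a_0 = 7: 7/1
a_1 = 2: 15/2
a_2 = 3: 52/7
a_3 = 2: 119/16
a_4 = 7: 885/119
a_5 = 1: 1004/135
a_6 = 51: 52089/7004

52089/7004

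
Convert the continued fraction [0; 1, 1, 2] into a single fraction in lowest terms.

a_0 = 0: 0/1
a_1 = 1: 1/1
a_2 = 1: 1/2
a_3 = 2: 3/5

3/5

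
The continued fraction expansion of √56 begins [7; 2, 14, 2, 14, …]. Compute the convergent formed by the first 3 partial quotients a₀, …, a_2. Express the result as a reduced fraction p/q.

217/29

a_0 = 7: 7/1
a_1 = 2: 15/2
a_2 = 14: 217/29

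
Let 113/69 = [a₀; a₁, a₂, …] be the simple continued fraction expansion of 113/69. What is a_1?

1

Apply division with remainder until the remainder is 0:
113 ÷ 69 → quotient 1, remainder 44
69 ÷ 44 → quotient 1, remainder 25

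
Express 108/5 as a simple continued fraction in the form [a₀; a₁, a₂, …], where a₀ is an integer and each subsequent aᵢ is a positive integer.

[21; 1, 1, 2]

108 = 21·5 + 3, so a_0 = 21
5 = 1·3 + 2, so a_1 = 1
3 = 1·2 + 1, so a_2 = 1
2 = 2·1 + 0, so a_3 = 2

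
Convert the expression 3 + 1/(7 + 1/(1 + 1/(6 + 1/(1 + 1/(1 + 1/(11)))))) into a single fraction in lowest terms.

4256/1361

Start with 11.
1 + 1/(11/1) = 1 + 1/11 = 12/11
1 + 1/(12/11) = 1 + 11/12 = 23/12
6 + 1/(23/12) = 6 + 12/23 = 150/23
1 + 1/(150/23) = 1 + 23/150 = 173/150
7 + 1/(173/150) = 7 + 150/173 = 1361/173
3 + 1/(1361/173) = 3 + 173/1361 = 4256/1361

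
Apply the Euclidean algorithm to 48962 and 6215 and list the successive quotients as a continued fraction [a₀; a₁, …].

[7; 1, 7, 5, 50, 3]

Apply division with remainder until the remainder is 0:
⌊48962/6215⌋ = 7, remainder 5457
⌊6215/5457⌋ = 1, remainder 758
⌊5457/758⌋ = 7, remainder 151
⌊758/151⌋ = 5, remainder 3
⌊151/3⌋ = 50, remainder 1
⌊3/1⌋ = 3, remainder 0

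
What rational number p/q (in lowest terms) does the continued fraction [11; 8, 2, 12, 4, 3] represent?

31208/2807

a_0 = 11: 11/1
a_1 = 8: 89/8
a_2 = 2: 189/17
a_3 = 12: 2357/212
a_4 = 4: 9617/865
a_5 = 3: 31208/2807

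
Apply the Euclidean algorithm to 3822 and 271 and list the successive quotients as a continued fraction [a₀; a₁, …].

3822 = 14·271 + 28, so a_0 = 14
271 = 9·28 + 19, so a_1 = 9
28 = 1·19 + 9, so a_2 = 1
19 = 2·9 + 1, so a_3 = 2
9 = 9·1 + 0, so a_4 = 9

[14; 9, 1, 2, 9]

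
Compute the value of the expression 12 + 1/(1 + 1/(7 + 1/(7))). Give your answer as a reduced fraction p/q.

Use the convergent recurrence hₖ = aₖ·hₖ₋₁ + hₖ₋₂ (and likewise for the denominators kₖ):
a_0 = 12: 12/1
a_1 = 1: 13/1
a_2 = 7: 103/8
a_3 = 7: 734/57

734/57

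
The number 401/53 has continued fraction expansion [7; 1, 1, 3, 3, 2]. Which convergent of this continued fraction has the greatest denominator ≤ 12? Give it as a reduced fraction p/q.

a_0 = 7: 7/1  (≤ bound)
a_1 = 1: 8/1  (≤ bound)
a_2 = 1: 15/2  (≤ bound)
a_3 = 3: 53/7  (≤ bound)
a_4 = 3: 174/23  (> 12, stop)

53/7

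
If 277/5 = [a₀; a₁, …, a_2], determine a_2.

2

Apply division with remainder until the remainder is 0:
277 = 55·5 + 2, so a_0 = 55
5 = 2·2 + 1, so a_1 = 2
2 = 2·1 + 0, so a_2 = 2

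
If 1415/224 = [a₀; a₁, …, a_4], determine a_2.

6

1415 ÷ 224 → quotient 6, remainder 71
224 ÷ 71 → quotient 3, remainder 11
71 ÷ 11 → quotient 6, remainder 5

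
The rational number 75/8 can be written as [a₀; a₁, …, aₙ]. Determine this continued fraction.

75 ÷ 8 → quotient 9, remainder 3
8 ÷ 3 → quotient 2, remainder 2
3 ÷ 2 → quotient 1, remainder 1
2 ÷ 1 → quotient 2, remainder 0

[9; 2, 1, 2]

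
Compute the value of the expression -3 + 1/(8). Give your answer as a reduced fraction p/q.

Work from the innermost term outward:
Start with 8.
-3 + 1/(8/1) = -3 + 1/8 = -23/8

-23/8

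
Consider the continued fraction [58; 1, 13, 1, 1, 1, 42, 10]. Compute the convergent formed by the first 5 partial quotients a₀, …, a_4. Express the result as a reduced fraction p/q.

a_0 = 58: 58/1
a_1 = 1: 59/1
a_2 = 13: 825/14
a_3 = 1: 884/15
a_4 = 1: 1709/29

1709/29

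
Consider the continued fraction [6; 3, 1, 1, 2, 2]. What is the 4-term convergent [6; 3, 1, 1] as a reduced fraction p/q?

44/7

Start with 1.
1 + 1/(1/1) = 1 + 1/1 = 2/1
3 + 1/(2/1) = 3 + 1/2 = 7/2
6 + 1/(7/2) = 6 + 2/7 = 44/7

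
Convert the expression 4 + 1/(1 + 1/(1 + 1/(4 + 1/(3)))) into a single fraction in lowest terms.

132/29

a_0 = 4: 4/1
a_1 = 1: 5/1
a_2 = 1: 9/2
a_3 = 4: 41/9
a_4 = 3: 132/29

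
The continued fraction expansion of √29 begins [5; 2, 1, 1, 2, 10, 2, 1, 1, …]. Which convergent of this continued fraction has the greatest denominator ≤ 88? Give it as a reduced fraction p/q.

70/13

List convergents until the denominator exceeds the bound:
a_0 = 5: 5/1  (≤ bound)
a_1 = 2: 11/2  (≤ bound)
a_2 = 1: 16/3  (≤ bound)
a_3 = 1: 27/5  (≤ bound)
a_4 = 2: 70/13  (≤ bound)
a_5 = 10: 727/135  (> 88, stop)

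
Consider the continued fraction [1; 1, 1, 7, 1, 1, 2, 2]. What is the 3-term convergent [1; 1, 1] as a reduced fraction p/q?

3/2

Start with 1.
1 + 1/(1/1) = 1 + 1/1 = 2/1
1 + 1/(2/1) = 1 + 1/2 = 3/2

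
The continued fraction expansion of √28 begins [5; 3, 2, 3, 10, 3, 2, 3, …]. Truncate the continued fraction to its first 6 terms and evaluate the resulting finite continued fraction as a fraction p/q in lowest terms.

Start with 3.
10 + 1/(3/1) = 10 + 1/3 = 31/3
3 + 1/(31/3) = 3 + 3/31 = 96/31
2 + 1/(96/31) = 2 + 31/96 = 223/96
3 + 1/(223/96) = 3 + 96/223 = 765/223
5 + 1/(765/223) = 5 + 223/765 = 4048/765

4048/765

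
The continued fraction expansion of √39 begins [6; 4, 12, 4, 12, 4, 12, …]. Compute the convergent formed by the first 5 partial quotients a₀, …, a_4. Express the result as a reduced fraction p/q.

Start with 12.
4 + 1/(12/1) = 4 + 1/12 = 49/12
12 + 1/(49/12) = 12 + 12/49 = 600/49
4 + 1/(600/49) = 4 + 49/600 = 2449/600
6 + 1/(2449/600) = 6 + 600/2449 = 15294/2449

15294/2449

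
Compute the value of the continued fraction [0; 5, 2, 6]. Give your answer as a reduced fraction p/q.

13/71

Build up convergents one term at a time:
a_0 = 0: 0/1
a_1 = 5: 1/5
a_2 = 2: 2/11
a_3 = 6: 13/71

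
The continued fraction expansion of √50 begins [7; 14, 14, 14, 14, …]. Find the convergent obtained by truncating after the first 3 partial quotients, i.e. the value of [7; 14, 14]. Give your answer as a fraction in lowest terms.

1393/197

Compute successive convergents:
a_0 = 7: 7/1
a_1 = 14: 99/14
a_2 = 14: 1393/197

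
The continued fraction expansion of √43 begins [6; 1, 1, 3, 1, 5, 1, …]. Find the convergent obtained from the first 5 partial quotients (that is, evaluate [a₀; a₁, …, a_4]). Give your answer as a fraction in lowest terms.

59/9

a_0 = 6: 6/1
a_1 = 1: 7/1
a_2 = 1: 13/2
a_3 = 3: 46/7
a_4 = 1: 59/9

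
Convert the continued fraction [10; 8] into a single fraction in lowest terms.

81/8

Build up convergents one term at a time:
a_0 = 10: 10/1
a_1 = 8: 81/8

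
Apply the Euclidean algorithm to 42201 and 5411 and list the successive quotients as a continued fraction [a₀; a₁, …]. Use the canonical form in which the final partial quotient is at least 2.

Apply division with remainder until the remainder is 0:
42201 ÷ 5411 → quotient 7, remainder 4324
5411 ÷ 4324 → quotient 1, remainder 1087
4324 ÷ 1087 → quotient 3, remainder 1063
1087 ÷ 1063 → quotient 1, remainder 24
1063 ÷ 24 → quotient 44, remainder 7
24 ÷ 7 → quotient 3, remainder 3
7 ÷ 3 → quotient 2, remainder 1
3 ÷ 1 → quotient 3, remainder 0

[7; 1, 3, 1, 44, 3, 2, 3]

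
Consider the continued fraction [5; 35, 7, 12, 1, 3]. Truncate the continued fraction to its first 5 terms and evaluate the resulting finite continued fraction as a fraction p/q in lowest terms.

16257/3233

Start with 1.
12 + 1/(1/1) = 12 + 1/1 = 13/1
7 + 1/(13/1) = 7 + 1/13 = 92/13
35 + 1/(92/13) = 35 + 13/92 = 3233/92
5 + 1/(3233/92) = 5 + 92/3233 = 16257/3233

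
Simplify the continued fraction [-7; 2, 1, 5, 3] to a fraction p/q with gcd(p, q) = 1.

-359/54

Start with 3.
5 + 1/(3/1) = 5 + 1/3 = 16/3
1 + 1/(16/3) = 1 + 3/16 = 19/16
2 + 1/(19/16) = 2 + 16/19 = 54/19
-7 + 1/(54/19) = -7 + 19/54 = -359/54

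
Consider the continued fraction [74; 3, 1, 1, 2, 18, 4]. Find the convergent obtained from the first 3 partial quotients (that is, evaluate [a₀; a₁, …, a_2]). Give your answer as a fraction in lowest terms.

a_0 = 74: 74/1
a_1 = 3: 223/3
a_2 = 1: 297/4

297/4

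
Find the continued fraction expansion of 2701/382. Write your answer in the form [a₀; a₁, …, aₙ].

Repeatedly divide and take the remainder:
2701 ÷ 382 → quotient 7, remainder 27
382 ÷ 27 → quotient 14, remainder 4
27 ÷ 4 → quotient 6, remainder 3
4 ÷ 3 → quotient 1, remainder 1
3 ÷ 1 → quotient 3, remainder 0

[7; 14, 6, 1, 3]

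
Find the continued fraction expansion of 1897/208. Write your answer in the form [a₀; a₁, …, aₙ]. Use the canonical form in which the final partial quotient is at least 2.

1897 = 9·208 + 25, so a_0 = 9
208 = 8·25 + 8, so a_1 = 8
25 = 3·8 + 1, so a_2 = 3
8 = 8·1 + 0, so a_3 = 8

[9; 8, 3, 8]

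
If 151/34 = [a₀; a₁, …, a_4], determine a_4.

3

⌊151/34⌋ = 4, remainder 15
⌊34/15⌋ = 2, remainder 4
⌊15/4⌋ = 3, remainder 3
⌊4/3⌋ = 1, remainder 1
⌊3/1⌋ = 3, remainder 0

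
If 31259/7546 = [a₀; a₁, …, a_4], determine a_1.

Run the Euclidean algorithm, recording each quotient:
31259 ÷ 7546 → quotient 4, remainder 1075
7546 ÷ 1075 → quotient 7, remainder 21

7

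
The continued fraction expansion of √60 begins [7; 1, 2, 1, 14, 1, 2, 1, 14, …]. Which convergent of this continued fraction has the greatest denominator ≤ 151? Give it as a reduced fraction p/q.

a_0 = 7: 7/1  (≤ bound)
a_1 = 1: 8/1  (≤ bound)
a_2 = 2: 23/3  (≤ bound)
a_3 = 1: 31/4  (≤ bound)
a_4 = 14: 457/59  (≤ bound)
a_5 = 1: 488/63  (≤ bound)
a_6 = 2: 1433/185  (> 151, stop)

488/63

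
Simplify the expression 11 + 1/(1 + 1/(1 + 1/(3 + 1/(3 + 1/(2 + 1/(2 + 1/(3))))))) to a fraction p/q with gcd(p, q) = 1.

5089/440

Start with 3.
2 + 1/(3/1) = 2 + 1/3 = 7/3
2 + 1/(7/3) = 2 + 3/7 = 17/7
3 + 1/(17/7) = 3 + 7/17 = 58/17
3 + 1/(58/17) = 3 + 17/58 = 191/58
1 + 1/(191/58) = 1 + 58/191 = 249/191
1 + 1/(249/191) = 1 + 191/249 = 440/249
11 + 1/(440/249) = 11 + 249/440 = 5089/440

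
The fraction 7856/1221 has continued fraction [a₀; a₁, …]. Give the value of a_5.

7856 ÷ 1221 → quotient 6, remainder 530
1221 ÷ 530 → quotient 2, remainder 161
530 ÷ 161 → quotient 3, remainder 47
161 ÷ 47 → quotient 3, remainder 20
47 ÷ 20 → quotient 2, remainder 7
20 ÷ 7 → quotient 2, remainder 6

2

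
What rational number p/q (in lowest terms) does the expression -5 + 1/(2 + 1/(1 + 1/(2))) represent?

-37/8

Compute successive convergents:
a_0 = -5: -5/1
a_1 = 2: -9/2
a_2 = 1: -14/3
a_3 = 2: -37/8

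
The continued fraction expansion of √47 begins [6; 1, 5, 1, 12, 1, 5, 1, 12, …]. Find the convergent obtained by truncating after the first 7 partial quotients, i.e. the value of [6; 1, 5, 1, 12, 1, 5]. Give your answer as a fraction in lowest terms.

3942/575

Start with 5.
1 + 1/(5/1) = 1 + 1/5 = 6/5
12 + 1/(6/5) = 12 + 5/6 = 77/6
1 + 1/(77/6) = 1 + 6/77 = 83/77
5 + 1/(83/77) = 5 + 77/83 = 492/83
1 + 1/(492/83) = 1 + 83/492 = 575/492
6 + 1/(575/492) = 6 + 492/575 = 3942/575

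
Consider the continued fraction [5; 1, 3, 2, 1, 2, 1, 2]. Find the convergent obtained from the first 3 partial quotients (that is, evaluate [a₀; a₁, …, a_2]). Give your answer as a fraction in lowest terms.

Starting at the tail and folding back:
Start with 3.
1 + 1/(3/1) = 1 + 1/3 = 4/3
5 + 1/(4/3) = 5 + 3/4 = 23/4

23/4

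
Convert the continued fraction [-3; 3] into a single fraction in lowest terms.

Build up convergents one term at a time:
a_0 = -3: -3/1
a_1 = 3: -8/3

-8/3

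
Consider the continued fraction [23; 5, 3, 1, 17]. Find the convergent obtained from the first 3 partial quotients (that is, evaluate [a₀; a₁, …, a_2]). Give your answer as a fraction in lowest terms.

Work from the innermost term outward:
Start with 3.
5 + 1/(3/1) = 5 + 1/3 = 16/3
23 + 1/(16/3) = 23 + 3/16 = 371/16

371/16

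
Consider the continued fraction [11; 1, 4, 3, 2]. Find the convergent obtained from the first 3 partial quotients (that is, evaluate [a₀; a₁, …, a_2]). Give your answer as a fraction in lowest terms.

59/5

a_0 = 11: 11/1
a_1 = 1: 12/1
a_2 = 4: 59/5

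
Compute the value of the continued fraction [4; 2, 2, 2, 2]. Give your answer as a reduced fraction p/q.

a_0 = 4: 4/1
a_1 = 2: 9/2
a_2 = 2: 22/5
a_3 = 2: 53/12
a_4 = 2: 128/29

128/29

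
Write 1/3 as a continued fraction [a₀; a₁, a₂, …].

[0; 3]

Run the Euclidean algorithm, recording each quotient:
⌊1/3⌋ = 0, remainder 1
⌊3/1⌋ = 3, remainder 0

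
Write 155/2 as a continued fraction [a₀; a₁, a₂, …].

Run the Euclidean algorithm, recording each quotient:
⌊155/2⌋ = 77, remainder 1
⌊2/1⌋ = 2, remainder 0

[77; 2]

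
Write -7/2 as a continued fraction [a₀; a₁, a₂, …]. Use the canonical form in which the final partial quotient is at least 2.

[-4; 2]

Apply division with remainder until the remainder is 0:
⌊-7/2⌋ = -4, remainder 1
⌊2/1⌋ = 2, remainder 0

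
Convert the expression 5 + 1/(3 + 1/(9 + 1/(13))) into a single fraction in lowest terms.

1953/367

Use the convergent recurrence hₖ = aₖ·hₖ₋₁ + hₖ₋₂ (and likewise for the denominators kₖ):
a_0 = 5: 5/1
a_1 = 3: 16/3
a_2 = 9: 149/28
a_3 = 13: 1953/367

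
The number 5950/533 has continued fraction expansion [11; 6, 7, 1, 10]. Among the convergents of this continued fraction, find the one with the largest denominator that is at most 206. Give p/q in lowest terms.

547/49

a_0 = 11: 11/1  (≤ bound)
a_1 = 6: 67/6  (≤ bound)
a_2 = 7: 480/43  (≤ bound)
a_3 = 1: 547/49  (≤ bound)
a_4 = 10: 5950/533  (> 206, stop)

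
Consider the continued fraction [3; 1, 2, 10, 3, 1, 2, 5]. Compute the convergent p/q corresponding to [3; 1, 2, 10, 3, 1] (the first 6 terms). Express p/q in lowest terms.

467/127

Start with 1.
3 + 1/(1/1) = 3 + 1/1 = 4/1
10 + 1/(4/1) = 10 + 1/4 = 41/4
2 + 1/(41/4) = 2 + 4/41 = 86/41
1 + 1/(86/41) = 1 + 41/86 = 127/86
3 + 1/(127/86) = 3 + 86/127 = 467/127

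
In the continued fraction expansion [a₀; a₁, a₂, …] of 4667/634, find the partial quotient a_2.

Repeatedly divide and take the remainder:
4667 = 7·634 + 229, so a_0 = 7
634 = 2·229 + 176, so a_1 = 2
229 = 1·176 + 53, so a_2 = 1

1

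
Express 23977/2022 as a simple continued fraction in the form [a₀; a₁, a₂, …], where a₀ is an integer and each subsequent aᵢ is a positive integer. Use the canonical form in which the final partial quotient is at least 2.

Apply division with remainder until the remainder is 0:
23977 ÷ 2022 → quotient 11, remainder 1735
2022 ÷ 1735 → quotient 1, remainder 287
1735 ÷ 287 → quotient 6, remainder 13
287 ÷ 13 → quotient 22, remainder 1
13 ÷ 1 → quotient 13, remainder 0

[11; 1, 6, 22, 13]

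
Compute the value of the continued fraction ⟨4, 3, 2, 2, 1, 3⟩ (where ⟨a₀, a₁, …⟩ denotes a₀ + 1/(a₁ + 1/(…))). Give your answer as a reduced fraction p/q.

382/89

Start with 3.
1 + 1/(3/1) = 1 + 1/3 = 4/3
2 + 1/(4/3) = 2 + 3/4 = 11/4
2 + 1/(11/4) = 2 + 4/11 = 26/11
3 + 1/(26/11) = 3 + 11/26 = 89/26
4 + 1/(89/26) = 4 + 26/89 = 382/89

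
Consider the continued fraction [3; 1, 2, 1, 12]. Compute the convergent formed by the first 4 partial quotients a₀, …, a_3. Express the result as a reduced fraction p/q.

a_0 = 3: 3/1
a_1 = 1: 4/1
a_2 = 2: 11/3
a_3 = 1: 15/4

15/4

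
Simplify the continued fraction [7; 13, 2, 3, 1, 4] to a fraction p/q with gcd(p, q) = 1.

4089/578

Collapse the nested fraction from the inside out:
Start with 4.
1 + 1/(4/1) = 1 + 1/4 = 5/4
3 + 1/(5/4) = 3 + 4/5 = 19/5
2 + 1/(19/5) = 2 + 5/19 = 43/19
13 + 1/(43/19) = 13 + 19/43 = 578/43
7 + 1/(578/43) = 7 + 43/578 = 4089/578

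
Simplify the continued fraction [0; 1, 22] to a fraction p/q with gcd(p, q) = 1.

22/23

Starting at the tail and folding back:
Start with 22.
1 + 1/(22/1) = 1 + 1/22 = 23/22
0 + 1/(23/22) = 0 + 22/23 = 22/23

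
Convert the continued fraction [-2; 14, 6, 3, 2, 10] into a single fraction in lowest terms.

-12539/6499

Compute successive convergents:
a_0 = -2: -2/1
a_1 = 14: -27/14
a_2 = 6: -164/85
a_3 = 3: -519/269
a_4 = 2: -1202/623
a_5 = 10: -12539/6499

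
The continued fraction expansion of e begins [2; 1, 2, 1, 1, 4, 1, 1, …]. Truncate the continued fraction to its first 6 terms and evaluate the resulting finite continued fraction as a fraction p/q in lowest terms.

a_0 = 2: 2/1
a_1 = 1: 3/1
a_2 = 2: 8/3
a_3 = 1: 11/4
a_4 = 1: 19/7
a_5 = 4: 87/32

87/32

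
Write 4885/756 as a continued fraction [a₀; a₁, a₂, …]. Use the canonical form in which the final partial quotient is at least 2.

[6; 2, 6, 58]

⌊4885/756⌋ = 6, remainder 349
⌊756/349⌋ = 2, remainder 58
⌊349/58⌋ = 6, remainder 1
⌊58/1⌋ = 58, remainder 0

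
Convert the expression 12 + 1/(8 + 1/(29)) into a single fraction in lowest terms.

a_0 = 12: 12/1
a_1 = 8: 97/8
a_2 = 29: 2825/233

2825/233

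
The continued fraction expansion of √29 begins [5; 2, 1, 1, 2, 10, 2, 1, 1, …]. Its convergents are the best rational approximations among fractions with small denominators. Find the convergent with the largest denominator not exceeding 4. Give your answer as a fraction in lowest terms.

List convergents until the denominator exceeds the bound:
a_0 = 5: 5/1  (≤ bound)
a_1 = 2: 11/2  (≤ bound)
a_2 = 1: 16/3  (≤ bound)
a_3 = 1: 27/5  (> 4, stop)

16/3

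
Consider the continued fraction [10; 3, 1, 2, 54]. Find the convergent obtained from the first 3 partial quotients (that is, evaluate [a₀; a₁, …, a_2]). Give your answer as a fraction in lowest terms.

41/4

Compute successive convergents:
a_0 = 10: 10/1
a_1 = 3: 31/3
a_2 = 1: 41/4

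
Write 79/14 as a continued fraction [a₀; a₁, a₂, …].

[5; 1, 1, 1, 4]

79 ÷ 14 → quotient 5, remainder 9
14 ÷ 9 → quotient 1, remainder 5
9 ÷ 5 → quotient 1, remainder 4
5 ÷ 4 → quotient 1, remainder 1
4 ÷ 1 → quotient 4, remainder 0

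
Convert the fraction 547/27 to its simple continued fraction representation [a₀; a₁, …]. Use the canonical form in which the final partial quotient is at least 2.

Apply division with remainder until the remainder is 0:
⌊547/27⌋ = 20, remainder 7
⌊27/7⌋ = 3, remainder 6
⌊7/6⌋ = 1, remainder 1
⌊6/1⌋ = 6, remainder 0

[20; 3, 1, 6]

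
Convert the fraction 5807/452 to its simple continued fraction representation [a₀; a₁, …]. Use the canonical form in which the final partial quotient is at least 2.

5807 ÷ 452 → quotient 12, remainder 383
452 ÷ 383 → quotient 1, remainder 69
383 ÷ 69 → quotient 5, remainder 38
69 ÷ 38 → quotient 1, remainder 31
38 ÷ 31 → quotient 1, remainder 7
31 ÷ 7 → quotient 4, remainder 3
7 ÷ 3 → quotient 2, remainder 1
3 ÷ 1 → quotient 3, remainder 0

[12; 1, 5, 1, 1, 4, 2, 3]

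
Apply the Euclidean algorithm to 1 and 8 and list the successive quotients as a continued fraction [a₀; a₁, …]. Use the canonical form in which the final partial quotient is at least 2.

1 = 0·8 + 1, so a_0 = 0
8 = 8·1 + 0, so a_1 = 8

[0; 8]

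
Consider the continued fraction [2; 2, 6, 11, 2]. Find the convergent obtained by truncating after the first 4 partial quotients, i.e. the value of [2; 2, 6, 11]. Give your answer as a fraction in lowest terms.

357/145

a_0 = 2: 2/1
a_1 = 2: 5/2
a_2 = 6: 32/13
a_3 = 11: 357/145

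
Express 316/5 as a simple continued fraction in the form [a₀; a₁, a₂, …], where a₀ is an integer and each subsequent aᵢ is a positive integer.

316 ÷ 5 → quotient 63, remainder 1
5 ÷ 1 → quotient 5, remainder 0

[63; 5]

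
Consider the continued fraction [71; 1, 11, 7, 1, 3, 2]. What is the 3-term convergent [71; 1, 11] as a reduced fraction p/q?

863/12

Start with 11.
1 + 1/(11/1) = 1 + 1/11 = 12/11
71 + 1/(12/11) = 71 + 11/12 = 863/12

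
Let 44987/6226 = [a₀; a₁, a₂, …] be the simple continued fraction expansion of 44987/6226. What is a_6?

⌊44987/6226⌋ = 7, remainder 1405
⌊6226/1405⌋ = 4, remainder 606
⌊1405/606⌋ = 2, remainder 193
⌊606/193⌋ = 3, remainder 27
⌊193/27⌋ = 7, remainder 4
⌊27/4⌋ = 6, remainder 3
⌊4/3⌋ = 1, remainder 1

1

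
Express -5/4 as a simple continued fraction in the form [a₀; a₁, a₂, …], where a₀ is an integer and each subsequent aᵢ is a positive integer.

-5 ÷ 4 → quotient -2, remainder 3
4 ÷ 3 → quotient 1, remainder 1
3 ÷ 1 → quotient 3, remainder 0

[-2; 1, 3]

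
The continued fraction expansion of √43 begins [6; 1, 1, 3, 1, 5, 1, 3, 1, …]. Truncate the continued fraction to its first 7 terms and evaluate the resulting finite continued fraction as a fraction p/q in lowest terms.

Start with 1.
5 + 1/(1/1) = 5 + 1/1 = 6/1
1 + 1/(6/1) = 1 + 1/6 = 7/6
3 + 1/(7/6) = 3 + 6/7 = 27/7
1 + 1/(27/7) = 1 + 7/27 = 34/27
1 + 1/(34/27) = 1 + 27/34 = 61/34
6 + 1/(61/34) = 6 + 34/61 = 400/61

400/61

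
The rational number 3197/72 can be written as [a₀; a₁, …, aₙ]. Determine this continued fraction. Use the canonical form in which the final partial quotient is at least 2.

3197 ÷ 72 → quotient 44, remainder 29
72 ÷ 29 → quotient 2, remainder 14
29 ÷ 14 → quotient 2, remainder 1
14 ÷ 1 → quotient 14, remainder 0

[44; 2, 2, 14]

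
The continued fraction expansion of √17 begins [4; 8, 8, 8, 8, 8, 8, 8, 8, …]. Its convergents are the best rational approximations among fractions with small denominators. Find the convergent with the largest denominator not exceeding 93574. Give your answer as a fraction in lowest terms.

143649/34840

List convergents until the denominator exceeds the bound:
a_0 = 4: 4/1  (≤ bound)
a_1 = 8: 33/8  (≤ bound)
a_2 = 8: 268/65  (≤ bound)
a_3 = 8: 2177/528  (≤ bound)
a_4 = 8: 17684/4289  (≤ bound)
a_5 = 8: 143649/34840  (≤ bound)
a_6 = 8: 1166876/283009  (> 93574, stop)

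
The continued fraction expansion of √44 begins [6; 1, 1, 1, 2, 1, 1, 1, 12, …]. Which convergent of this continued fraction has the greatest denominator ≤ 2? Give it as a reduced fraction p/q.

List convergents until the denominator exceeds the bound:
a_0 = 6: 6/1  (≤ bound)
a_1 = 1: 7/1  (≤ bound)
a_2 = 1: 13/2  (≤ bound)
a_3 = 1: 20/3  (> 2, stop)

13/2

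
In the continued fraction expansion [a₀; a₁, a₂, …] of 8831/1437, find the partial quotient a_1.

6

Run the Euclidean algorithm, recording each quotient:
8831 = 6·1437 + 209, so a_0 = 6
1437 = 6·209 + 183, so a_1 = 6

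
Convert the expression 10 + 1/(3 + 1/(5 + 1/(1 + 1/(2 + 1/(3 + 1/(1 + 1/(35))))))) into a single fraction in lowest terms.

a_0 = 10: 10/1
a_1 = 3: 31/3
a_2 = 5: 165/16
a_3 = 1: 196/19
a_4 = 2: 557/54
a_5 = 3: 1867/181
a_6 = 1: 2424/235
a_7 = 35: 86707/8406

86707/8406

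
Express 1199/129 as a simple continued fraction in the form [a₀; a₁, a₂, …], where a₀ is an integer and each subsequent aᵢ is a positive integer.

Repeatedly divide and take the remainder:
1199 ÷ 129 → quotient 9, remainder 38
129 ÷ 38 → quotient 3, remainder 15
38 ÷ 15 → quotient 2, remainder 8
15 ÷ 8 → quotient 1, remainder 7
8 ÷ 7 → quotient 1, remainder 1
7 ÷ 1 → quotient 7, remainder 0

[9; 3, 2, 1, 1, 7]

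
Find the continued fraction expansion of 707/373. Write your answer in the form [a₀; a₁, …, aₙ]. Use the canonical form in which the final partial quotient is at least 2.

[1; 1, 8, 1, 1, 3, 2, 2]

⌊707/373⌋ = 1, remainder 334
⌊373/334⌋ = 1, remainder 39
⌊334/39⌋ = 8, remainder 22
⌊39/22⌋ = 1, remainder 17
⌊22/17⌋ = 1, remainder 5
⌊17/5⌋ = 3, remainder 2
⌊5/2⌋ = 2, remainder 1
⌊2/1⌋ = 2, remainder 0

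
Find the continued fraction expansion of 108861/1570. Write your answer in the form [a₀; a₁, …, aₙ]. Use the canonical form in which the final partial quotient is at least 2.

[69; 2, 1, 22, 11, 2]

⌊108861/1570⌋ = 69, remainder 531
⌊1570/531⌋ = 2, remainder 508
⌊531/508⌋ = 1, remainder 23
⌊508/23⌋ = 22, remainder 2
⌊23/2⌋ = 11, remainder 1
⌊2/1⌋ = 2, remainder 0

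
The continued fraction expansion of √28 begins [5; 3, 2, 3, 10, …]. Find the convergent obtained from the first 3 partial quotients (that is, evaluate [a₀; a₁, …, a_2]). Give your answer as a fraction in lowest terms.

37/7

Start with 2.
3 + 1/(2/1) = 3 + 1/2 = 7/2
5 + 1/(7/2) = 5 + 2/7 = 37/7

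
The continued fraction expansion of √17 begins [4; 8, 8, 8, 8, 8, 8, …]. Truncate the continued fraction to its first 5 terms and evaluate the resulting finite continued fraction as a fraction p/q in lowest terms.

17684/4289

Work from the innermost term outward:
Start with 8.
8 + 1/(8/1) = 8 + 1/8 = 65/8
8 + 1/(65/8) = 8 + 8/65 = 528/65
8 + 1/(528/65) = 8 + 65/528 = 4289/528
4 + 1/(4289/528) = 4 + 528/4289 = 17684/4289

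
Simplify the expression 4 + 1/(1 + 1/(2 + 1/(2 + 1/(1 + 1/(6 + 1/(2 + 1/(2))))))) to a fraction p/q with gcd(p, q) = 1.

1669/355

a_0 = 4: 4/1
a_1 = 1: 5/1
a_2 = 2: 14/3
a_3 = 2: 33/7
a_4 = 1: 47/10
a_5 = 6: 315/67
a_6 = 2: 677/144
a_7 = 2: 1669/355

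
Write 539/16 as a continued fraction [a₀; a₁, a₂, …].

⌊539/16⌋ = 33, remainder 11
⌊16/11⌋ = 1, remainder 5
⌊11/5⌋ = 2, remainder 1
⌊5/1⌋ = 5, remainder 0

[33; 1, 2, 5]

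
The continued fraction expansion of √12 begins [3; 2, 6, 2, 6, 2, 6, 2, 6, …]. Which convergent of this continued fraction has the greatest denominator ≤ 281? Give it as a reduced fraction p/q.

a_0 = 3: 3/1  (≤ bound)
a_1 = 2: 7/2  (≤ bound)
a_2 = 6: 45/13  (≤ bound)
a_3 = 2: 97/28  (≤ bound)
a_4 = 6: 627/181  (≤ bound)
a_5 = 2: 1351/390  (> 281, stop)

627/181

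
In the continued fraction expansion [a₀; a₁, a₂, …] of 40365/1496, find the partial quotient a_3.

2

40365 = 26·1496 + 1469, so a_0 = 26
1496 = 1·1469 + 27, so a_1 = 1
1469 = 54·27 + 11, so a_2 = 54
27 = 2·11 + 5, so a_3 = 2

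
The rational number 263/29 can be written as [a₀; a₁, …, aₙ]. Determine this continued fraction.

263 ÷ 29 → quotient 9, remainder 2
29 ÷ 2 → quotient 14, remainder 1
2 ÷ 1 → quotient 2, remainder 0

[9; 14, 2]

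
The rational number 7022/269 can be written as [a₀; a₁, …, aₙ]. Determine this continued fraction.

Run the Euclidean algorithm, recording each quotient:
⌊7022/269⌋ = 26, remainder 28
⌊269/28⌋ = 9, remainder 17
⌊28/17⌋ = 1, remainder 11
⌊17/11⌋ = 1, remainder 6
⌊11/6⌋ = 1, remainder 5
⌊6/5⌋ = 1, remainder 1
⌊5/1⌋ = 5, remainder 0

[26; 9, 1, 1, 1, 1, 5]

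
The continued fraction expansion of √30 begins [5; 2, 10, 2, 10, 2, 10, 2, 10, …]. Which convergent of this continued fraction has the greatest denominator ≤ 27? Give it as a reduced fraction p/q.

a_0 = 5: 5/1  (≤ bound)
a_1 = 2: 11/2  (≤ bound)
a_2 = 10: 115/21  (≤ bound)
a_3 = 2: 241/44  (> 27, stop)

115/21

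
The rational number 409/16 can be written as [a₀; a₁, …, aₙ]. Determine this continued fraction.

[25; 1, 1, 3, 2]

Apply division with remainder until the remainder is 0:
409 = 25·16 + 9, so a_0 = 25
16 = 1·9 + 7, so a_1 = 1
9 = 1·7 + 2, so a_2 = 1
7 = 3·2 + 1, so a_3 = 3
2 = 2·1 + 0, so a_4 = 2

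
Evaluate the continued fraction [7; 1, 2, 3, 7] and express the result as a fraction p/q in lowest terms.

Use the convergent recurrence hₖ = aₖ·hₖ₋₁ + hₖ₋₂ (and likewise for the denominators kₖ):
a_0 = 7: 7/1
a_1 = 1: 8/1
a_2 = 2: 23/3
a_3 = 3: 77/10
a_4 = 7: 562/73

562/73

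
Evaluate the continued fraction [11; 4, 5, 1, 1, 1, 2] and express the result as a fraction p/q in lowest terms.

2113/188

Start with 2.
1 + 1/(2/1) = 1 + 1/2 = 3/2
1 + 1/(3/2) = 1 + 2/3 = 5/3
1 + 1/(5/3) = 1 + 3/5 = 8/5
5 + 1/(8/5) = 5 + 5/8 = 45/8
4 + 1/(45/8) = 4 + 8/45 = 188/45
11 + 1/(188/45) = 11 + 45/188 = 2113/188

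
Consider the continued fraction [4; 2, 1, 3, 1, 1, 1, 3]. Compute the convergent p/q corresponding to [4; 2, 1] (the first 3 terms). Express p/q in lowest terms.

13/3

Work from the innermost term outward:
Start with 1.
2 + 1/(1/1) = 2 + 1/1 = 3/1
4 + 1/(3/1) = 4 + 1/3 = 13/3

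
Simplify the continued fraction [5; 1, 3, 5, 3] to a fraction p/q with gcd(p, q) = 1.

386/67

Start with 3.
5 + 1/(3/1) = 5 + 1/3 = 16/3
3 + 1/(16/3) = 3 + 3/16 = 51/16
1 + 1/(51/16) = 1 + 16/51 = 67/51
5 + 1/(67/51) = 5 + 51/67 = 386/67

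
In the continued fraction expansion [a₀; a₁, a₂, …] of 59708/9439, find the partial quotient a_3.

Run the Euclidean algorithm, recording each quotient:
59708 = 6·9439 + 3074, so a_0 = 6
9439 = 3·3074 + 217, so a_1 = 3
3074 = 14·217 + 36, so a_2 = 14
217 = 6·36 + 1, so a_3 = 6

6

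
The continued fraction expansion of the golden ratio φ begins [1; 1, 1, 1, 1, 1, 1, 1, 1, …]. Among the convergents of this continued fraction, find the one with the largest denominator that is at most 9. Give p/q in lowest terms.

13/8

List convergents until the denominator exceeds the bound:
a_0 = 1: 1/1  (≤ bound)
a_1 = 1: 2/1  (≤ bound)
a_2 = 1: 3/2  (≤ bound)
a_3 = 1: 5/3  (≤ bound)
a_4 = 1: 8/5  (≤ bound)
a_5 = 1: 13/8  (≤ bound)
a_6 = 1: 21/13  (> 9, stop)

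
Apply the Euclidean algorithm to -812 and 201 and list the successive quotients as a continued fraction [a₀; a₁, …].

-812 = -5·201 + 193, so a_0 = -5
201 = 1·193 + 8, so a_1 = 1
193 = 24·8 + 1, so a_2 = 24
8 = 8·1 + 0, so a_3 = 8

[-5; 1, 24, 8]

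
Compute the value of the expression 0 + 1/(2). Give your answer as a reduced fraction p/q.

Start with 2.
0 + 1/(2/1) = 0 + 1/2 = 1/2

1/2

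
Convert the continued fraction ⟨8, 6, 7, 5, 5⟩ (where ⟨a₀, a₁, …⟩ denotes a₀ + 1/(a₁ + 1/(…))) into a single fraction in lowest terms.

Start with 5.
5 + 1/(5/1) = 5 + 1/5 = 26/5
7 + 1/(26/5) = 7 + 5/26 = 187/26
6 + 1/(187/26) = 6 + 26/187 = 1148/187
8 + 1/(1148/187) = 8 + 187/1148 = 9371/1148

9371/1148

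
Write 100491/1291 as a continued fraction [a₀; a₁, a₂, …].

Apply division with remainder until the remainder is 0:
⌊100491/1291⌋ = 77, remainder 1084
⌊1291/1084⌋ = 1, remainder 207
⌊1084/207⌋ = 5, remainder 49
⌊207/49⌋ = 4, remainder 11
⌊49/11⌋ = 4, remainder 5
⌊11/5⌋ = 2, remainder 1
⌊5/1⌋ = 5, remainder 0

[77; 1, 5, 4, 4, 2, 5]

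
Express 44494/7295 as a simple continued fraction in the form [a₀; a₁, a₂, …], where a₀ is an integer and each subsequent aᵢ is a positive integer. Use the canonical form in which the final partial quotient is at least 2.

⌊44494/7295⌋ = 6, remainder 724
⌊7295/724⌋ = 10, remainder 55
⌊724/55⌋ = 13, remainder 9
⌊55/9⌋ = 6, remainder 1
⌊9/1⌋ = 9, remainder 0

[6; 10, 13, 6, 9]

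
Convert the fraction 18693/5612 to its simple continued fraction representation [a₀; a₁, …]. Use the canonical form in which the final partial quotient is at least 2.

⌊18693/5612⌋ = 3, remainder 1857
⌊5612/1857⌋ = 3, remainder 41
⌊1857/41⌋ = 45, remainder 12
⌊41/12⌋ = 3, remainder 5
⌊12/5⌋ = 2, remainder 2
⌊5/2⌋ = 2, remainder 1
⌊2/1⌋ = 2, remainder 0

[3; 3, 45, 3, 2, 2, 2]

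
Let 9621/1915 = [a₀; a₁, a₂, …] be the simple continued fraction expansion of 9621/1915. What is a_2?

9621 ÷ 1915 → quotient 5, remainder 46
1915 ÷ 46 → quotient 41, remainder 29
46 ÷ 29 → quotient 1, remainder 17

1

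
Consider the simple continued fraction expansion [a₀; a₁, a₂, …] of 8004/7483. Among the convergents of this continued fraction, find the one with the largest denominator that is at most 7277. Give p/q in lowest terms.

a_0 = 1: 1/1  (≤ bound)
a_1 = 14: 15/14  (≤ bound)
a_2 = 2: 31/29  (≤ bound)
a_3 = 1: 46/43  (≤ bound)
a_4 = 3: 169/158  (≤ bound)
a_5 = 9: 1567/1465  (≤ bound)
a_6 = 5: 8004/7483  (> 7277, stop)

1567/1465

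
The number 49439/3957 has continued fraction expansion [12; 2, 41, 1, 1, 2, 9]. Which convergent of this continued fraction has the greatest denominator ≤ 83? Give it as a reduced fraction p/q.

1037/83

a_0 = 12: 12/1  (≤ bound)
a_1 = 2: 25/2  (≤ bound)
a_2 = 41: 1037/83  (≤ bound)
a_3 = 1: 1062/85  (> 83, stop)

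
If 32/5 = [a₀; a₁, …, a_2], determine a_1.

Repeatedly divide and take the remainder:
32 = 6·5 + 2, so a_0 = 6
5 = 2·2 + 1, so a_1 = 2

2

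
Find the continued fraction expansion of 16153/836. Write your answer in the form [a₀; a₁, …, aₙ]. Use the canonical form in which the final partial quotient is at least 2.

16153 ÷ 836 → quotient 19, remainder 269
836 ÷ 269 → quotient 3, remainder 29
269 ÷ 29 → quotient 9, remainder 8
29 ÷ 8 → quotient 3, remainder 5
8 ÷ 5 → quotient 1, remainder 3
5 ÷ 3 → quotient 1, remainder 2
3 ÷ 2 → quotient 1, remainder 1
2 ÷ 1 → quotient 2, remainder 0

[19; 3, 9, 3, 1, 1, 1, 2]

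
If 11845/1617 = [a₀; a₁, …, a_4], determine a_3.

11845 = 7·1617 + 526, so a_0 = 7
1617 = 3·526 + 39, so a_1 = 3
526 = 13·39 + 19, so a_2 = 13
39 = 2·19 + 1, so a_3 = 2

2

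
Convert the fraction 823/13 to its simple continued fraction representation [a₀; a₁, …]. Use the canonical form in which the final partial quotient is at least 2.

[63; 3, 4]

Run the Euclidean algorithm, recording each quotient:
823 ÷ 13 → quotient 63, remainder 4
13 ÷ 4 → quotient 3, remainder 1
4 ÷ 1 → quotient 4, remainder 0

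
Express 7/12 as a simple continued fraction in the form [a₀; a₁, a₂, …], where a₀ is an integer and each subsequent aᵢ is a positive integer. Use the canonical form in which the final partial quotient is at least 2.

[0; 1, 1, 2, 2]

7 ÷ 12 → quotient 0, remainder 7
12 ÷ 7 → quotient 1, remainder 5
7 ÷ 5 → quotient 1, remainder 2
5 ÷ 2 → quotient 2, remainder 1
2 ÷ 1 → quotient 2, remainder 0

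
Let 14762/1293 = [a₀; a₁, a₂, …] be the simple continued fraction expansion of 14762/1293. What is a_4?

1

14762 = 11·1293 + 539, so a_0 = 11
1293 = 2·539 + 215, so a_1 = 2
539 = 2·215 + 109, so a_2 = 2
215 = 1·109 + 106, so a_3 = 1
109 = 1·106 + 3, so a_4 = 1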